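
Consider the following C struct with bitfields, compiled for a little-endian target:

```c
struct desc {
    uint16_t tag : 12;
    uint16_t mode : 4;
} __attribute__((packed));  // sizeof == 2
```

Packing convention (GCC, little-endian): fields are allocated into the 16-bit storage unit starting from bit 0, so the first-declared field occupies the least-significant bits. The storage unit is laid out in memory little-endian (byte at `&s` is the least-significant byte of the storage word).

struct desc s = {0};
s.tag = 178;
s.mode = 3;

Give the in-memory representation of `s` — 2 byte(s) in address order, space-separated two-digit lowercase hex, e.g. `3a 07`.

tag (12b) val=178 bits=0xb2 at bit 0: 0x00b2
mode (4b) val=3 bits=0x3 at bit 12: 0x30b2
word = 0x30b2 → little-endian bytes:
  [0]=0xb2  [1]=0x30

b2 30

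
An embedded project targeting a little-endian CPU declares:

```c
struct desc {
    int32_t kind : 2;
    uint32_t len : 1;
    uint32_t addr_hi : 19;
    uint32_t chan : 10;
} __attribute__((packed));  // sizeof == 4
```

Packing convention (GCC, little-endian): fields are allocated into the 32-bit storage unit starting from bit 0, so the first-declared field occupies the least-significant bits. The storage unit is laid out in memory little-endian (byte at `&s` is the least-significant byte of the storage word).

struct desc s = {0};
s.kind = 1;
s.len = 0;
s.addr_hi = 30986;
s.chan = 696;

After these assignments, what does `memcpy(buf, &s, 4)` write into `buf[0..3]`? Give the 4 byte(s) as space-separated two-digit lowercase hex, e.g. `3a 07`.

51 c8 03 ae

[0+:2] kind=1 & 0x3 = 0x1; word=0x00000001
[2+:1] len=0 & 0x1 = 0x0; word=0x00000001
[3+:19] addr_hi=30986 & 0x7ffff = 0x790a; word=0x0003c851
[22+:10] chan=696 & 0x3ff = 0x2b8; word=0xae03c851
word = 0xae03c851 → little-endian bytes:
  [0]=0x51  [1]=0xc8  [2]=0x03  [3]=0xae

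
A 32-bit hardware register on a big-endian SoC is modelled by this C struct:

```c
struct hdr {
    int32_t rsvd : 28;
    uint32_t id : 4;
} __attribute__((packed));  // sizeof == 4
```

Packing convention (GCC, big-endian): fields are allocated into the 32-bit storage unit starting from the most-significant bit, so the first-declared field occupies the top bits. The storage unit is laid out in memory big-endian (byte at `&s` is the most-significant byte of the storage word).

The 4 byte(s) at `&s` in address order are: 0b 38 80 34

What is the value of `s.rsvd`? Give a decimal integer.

11765763

[0]=0x0b [1]=0x38 [2]=0x80 [3]=0x34 (big-endian) → word 0x0b388034
rsvd:28 @ bit 4 → (0x0b388034>>4)&0xfffffff = 0xb38803  ←
id:4 @ bit 0 → (0x0b388034>>0)&0xf = 0x4
rsvd signed 28b, MSB=0: value = 11765763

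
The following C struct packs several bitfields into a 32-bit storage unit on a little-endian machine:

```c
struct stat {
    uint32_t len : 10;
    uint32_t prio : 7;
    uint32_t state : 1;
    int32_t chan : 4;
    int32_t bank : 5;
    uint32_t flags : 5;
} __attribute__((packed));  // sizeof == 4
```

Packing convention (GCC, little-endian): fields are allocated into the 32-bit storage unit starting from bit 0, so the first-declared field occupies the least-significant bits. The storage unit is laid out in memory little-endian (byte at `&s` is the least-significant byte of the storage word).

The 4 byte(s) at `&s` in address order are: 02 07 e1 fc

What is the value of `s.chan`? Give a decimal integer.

-8

[0]=0x02 [1]=0x07 [2]=0xe1 [3]=0xfc (little-endian) → word 0xfce10702
len [0+:10] = (word>>0) & 0x3ff = 770
prio [10+:7] = (word>>10) & 0x7f = 65
state [17+:1] = (word>>17) & 0x1 = 0
chan [18+:4] = (word>>18) & 0xf = 8  ←
bank [22+:5] = (word>>22) & 0x1f = 19
flags [27+:5] = (word>>27) & 0x1f = 31
chan signed 4b, MSB=1: 8 - 16 = -8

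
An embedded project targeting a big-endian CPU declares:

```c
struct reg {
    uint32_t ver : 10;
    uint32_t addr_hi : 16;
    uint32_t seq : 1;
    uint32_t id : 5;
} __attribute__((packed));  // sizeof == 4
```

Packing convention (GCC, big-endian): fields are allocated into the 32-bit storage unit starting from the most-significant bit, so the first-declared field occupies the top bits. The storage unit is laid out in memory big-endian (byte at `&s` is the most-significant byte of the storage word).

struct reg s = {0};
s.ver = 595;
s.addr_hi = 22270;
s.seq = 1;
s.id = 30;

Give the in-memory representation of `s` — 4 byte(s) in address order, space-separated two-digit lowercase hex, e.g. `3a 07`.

94 d5 bf be

ver:10 = 595 → 0x253 << 22 → word 0x94c00000
addr_hi:16 = 22270 → 0x56fe << 6 → word 0x94d5bf80
seq:1 = 1 → 0x1 << 5 → word 0x94d5bfa0
id:5 = 30 → 0x1e << 0 → word 0x94d5bfbe
word = 0x94d5bfbe → big-endian bytes:
  [0]=0x94  [1]=0xd5  [2]=0xbf  [3]=0xbe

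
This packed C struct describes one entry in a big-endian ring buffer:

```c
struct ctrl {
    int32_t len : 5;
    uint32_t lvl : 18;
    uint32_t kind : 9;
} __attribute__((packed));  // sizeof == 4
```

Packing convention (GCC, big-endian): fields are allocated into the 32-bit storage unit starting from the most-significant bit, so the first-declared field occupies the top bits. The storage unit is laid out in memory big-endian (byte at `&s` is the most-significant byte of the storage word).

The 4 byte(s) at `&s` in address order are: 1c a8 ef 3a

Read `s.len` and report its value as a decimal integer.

[0]=0x1c [1]=0xa8 [2]=0xef [3]=0x3a (big-endian) → word 0x1ca8ef3a
len [27+:5] = (word>>27) & 0x1f = 3  ←
lvl [9+:18] = (word>>9) & 0x3ffff = 152695
kind [0+:9] = (word>>0) & 0x1ff = 314
len signed 5b, MSB=0: value = 3

3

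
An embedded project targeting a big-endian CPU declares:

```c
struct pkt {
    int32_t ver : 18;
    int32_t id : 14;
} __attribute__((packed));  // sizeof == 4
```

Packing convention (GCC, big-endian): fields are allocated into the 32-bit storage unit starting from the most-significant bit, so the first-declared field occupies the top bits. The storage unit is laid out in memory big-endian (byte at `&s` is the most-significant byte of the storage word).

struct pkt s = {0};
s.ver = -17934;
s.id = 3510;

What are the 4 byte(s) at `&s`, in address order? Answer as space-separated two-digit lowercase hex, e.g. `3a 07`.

ee 7c 8d b6

ver (18b) val=-17934 bits=0x3b9f2 at bit 14: 0xee7c8000
id (14b) val=3510 bits=0xdb6 at bit 0: 0xee7c8db6
word = 0xee7c8db6 → big-endian bytes:
  [0]=0xee  [1]=0x7c  [2]=0x8d  [3]=0xb6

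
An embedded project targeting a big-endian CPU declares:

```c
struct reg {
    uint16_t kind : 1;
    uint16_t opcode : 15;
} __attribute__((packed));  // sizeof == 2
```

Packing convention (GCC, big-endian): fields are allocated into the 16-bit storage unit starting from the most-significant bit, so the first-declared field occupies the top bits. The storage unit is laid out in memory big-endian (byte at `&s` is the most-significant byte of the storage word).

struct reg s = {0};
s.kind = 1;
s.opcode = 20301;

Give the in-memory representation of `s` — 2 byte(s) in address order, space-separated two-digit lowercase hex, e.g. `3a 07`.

cf 4d

kind (1b) val=1 bits=0x1 at bit 15: 0x8000
opcode (15b) val=20301 bits=0x4f4d at bit 0: 0xcf4d
word = 0xcf4d → big-endian bytes:
  [0]=0xcf  [1]=0x4d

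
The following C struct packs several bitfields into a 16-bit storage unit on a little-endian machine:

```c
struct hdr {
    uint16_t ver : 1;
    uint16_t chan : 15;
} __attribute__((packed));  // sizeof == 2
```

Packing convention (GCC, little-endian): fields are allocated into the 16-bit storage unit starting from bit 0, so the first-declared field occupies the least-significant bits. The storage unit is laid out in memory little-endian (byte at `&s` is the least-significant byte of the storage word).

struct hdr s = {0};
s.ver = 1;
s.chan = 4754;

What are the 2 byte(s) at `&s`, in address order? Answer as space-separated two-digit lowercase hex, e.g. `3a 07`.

25 25

ver (1b) val=1 bits=0x1 at bit 0: 0x0001
chan (15b) val=4754 bits=0x1292 at bit 1: 0x2525
word = 0x2525 → little-endian bytes:
  [0]=0x25  [1]=0x25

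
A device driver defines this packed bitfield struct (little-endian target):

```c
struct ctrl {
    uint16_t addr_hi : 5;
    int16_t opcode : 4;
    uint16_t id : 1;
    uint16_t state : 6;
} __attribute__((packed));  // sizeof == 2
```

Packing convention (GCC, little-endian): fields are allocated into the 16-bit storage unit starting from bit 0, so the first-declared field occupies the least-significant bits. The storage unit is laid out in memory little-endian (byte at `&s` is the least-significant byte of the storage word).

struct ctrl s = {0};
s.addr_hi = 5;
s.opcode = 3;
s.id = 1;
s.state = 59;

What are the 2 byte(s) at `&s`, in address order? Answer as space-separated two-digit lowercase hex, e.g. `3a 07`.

65 ee

addr_hi (5b) val=5 bits=0x5 at bit 0: 0x0005
opcode (4b) val=3 bits=0x3 at bit 5: 0x0065
id (1b) val=1 bits=0x1 at bit 9: 0x0265
state (6b) val=59 bits=0x3b at bit 10: 0xee65
word = 0xee65 → little-endian bytes:
  [0]=0x65  [1]=0xee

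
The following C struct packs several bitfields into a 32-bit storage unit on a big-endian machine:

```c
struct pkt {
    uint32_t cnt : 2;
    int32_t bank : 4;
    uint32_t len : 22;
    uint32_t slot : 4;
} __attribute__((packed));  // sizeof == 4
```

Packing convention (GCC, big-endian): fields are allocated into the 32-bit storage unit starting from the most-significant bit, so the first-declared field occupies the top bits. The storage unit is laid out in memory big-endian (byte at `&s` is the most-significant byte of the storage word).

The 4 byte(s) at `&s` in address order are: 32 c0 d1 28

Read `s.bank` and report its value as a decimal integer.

[0]=0x32 [1]=0xc0 [2]=0xd1 [3]=0x28 (big-endian) → word 0x32c0d128
cnt [30+:2] = (word>>30) & 0x3 = 0
bank [26+:4] = (word>>26) & 0xf = 12  ←
len [4+:22] = (word>>4) & 0x3fffff = 2886930
slot [0+:4] = (word>>0) & 0xf = 8
bank signed 4b, MSB=1: 12 - 16 = -4

-4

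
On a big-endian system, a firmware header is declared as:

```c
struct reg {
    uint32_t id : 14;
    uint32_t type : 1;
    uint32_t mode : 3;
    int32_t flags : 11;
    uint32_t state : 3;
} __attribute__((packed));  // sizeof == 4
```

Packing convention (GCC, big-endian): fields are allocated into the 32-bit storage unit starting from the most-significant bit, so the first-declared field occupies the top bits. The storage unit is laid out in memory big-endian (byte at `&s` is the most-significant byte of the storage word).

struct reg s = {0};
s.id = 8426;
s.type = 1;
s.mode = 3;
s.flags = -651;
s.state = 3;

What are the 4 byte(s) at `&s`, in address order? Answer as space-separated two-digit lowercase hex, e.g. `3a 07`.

83 aa eb ab

[18+:14] id=8426 & 0x3fff = 0x20ea; word=0x83a80000
[17+:1] type=1 & 0x1 = 0x1; word=0x83aa0000
[14+:3] mode=3 & 0x7 = 0x3; word=0x83aac000
[3+:11] flags=-651 & 0x7ff = 0x575; word=0x83aaeba8
[0+:3] state=3 & 0x7 = 0x3; word=0x83aaebab
word = 0x83aaebab → big-endian bytes:
  [0]=0x83  [1]=0xaa  [2]=0xeb  [3]=0xab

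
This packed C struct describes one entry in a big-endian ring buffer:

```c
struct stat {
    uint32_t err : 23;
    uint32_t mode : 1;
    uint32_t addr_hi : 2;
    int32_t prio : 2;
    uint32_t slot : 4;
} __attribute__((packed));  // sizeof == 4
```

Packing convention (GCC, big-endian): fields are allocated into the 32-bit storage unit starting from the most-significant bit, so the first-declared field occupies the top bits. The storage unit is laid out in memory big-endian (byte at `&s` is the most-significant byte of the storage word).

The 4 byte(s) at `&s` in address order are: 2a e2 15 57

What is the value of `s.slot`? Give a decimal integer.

[0]=0x2a [1]=0xe2 [2]=0x15 [3]=0x57 (big-endian) → word 0x2ae21557
err [9+:23] = (word>>9) & 0x7fffff = 1405194
mode [8+:1] = (word>>8) & 0x1 = 1
addr_hi [6+:2] = (word>>6) & 0x3 = 1
prio [4+:2] = (word>>4) & 0x3 = 1
slot [0+:4] = (word>>0) & 0xf = 7  ←

7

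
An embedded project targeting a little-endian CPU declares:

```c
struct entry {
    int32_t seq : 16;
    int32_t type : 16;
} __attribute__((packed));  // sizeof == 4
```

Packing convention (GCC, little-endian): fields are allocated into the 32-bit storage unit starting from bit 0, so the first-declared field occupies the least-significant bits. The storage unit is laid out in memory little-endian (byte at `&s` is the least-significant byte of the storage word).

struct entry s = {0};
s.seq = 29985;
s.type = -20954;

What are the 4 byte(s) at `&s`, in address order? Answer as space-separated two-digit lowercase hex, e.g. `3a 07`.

21 75 26 ae

[0+:16] seq=29985 & 0xffff = 0x7521; word=0x00007521
[16+:16] type=-20954 & 0xffff = 0xae26; word=0xae267521
word = 0xae267521 → little-endian bytes:
  [0]=0x21  [1]=0x75  [2]=0x26  [3]=0xae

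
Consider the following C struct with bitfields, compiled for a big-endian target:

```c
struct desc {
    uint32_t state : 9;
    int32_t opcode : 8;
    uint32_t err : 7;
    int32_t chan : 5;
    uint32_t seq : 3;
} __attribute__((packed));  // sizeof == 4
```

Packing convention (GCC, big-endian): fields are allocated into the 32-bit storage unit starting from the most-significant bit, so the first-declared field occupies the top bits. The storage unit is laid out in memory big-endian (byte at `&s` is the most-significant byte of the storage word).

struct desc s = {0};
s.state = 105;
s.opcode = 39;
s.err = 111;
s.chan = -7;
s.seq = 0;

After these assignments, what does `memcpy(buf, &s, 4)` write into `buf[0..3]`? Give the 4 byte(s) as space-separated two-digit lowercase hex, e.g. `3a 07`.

34 93 ef c8

[23+:9] state=105 & 0x1ff = 0x69; word=0x34800000
[15+:8] opcode=39 & 0xff = 0x27; word=0x34938000
[8+:7] err=111 & 0x7f = 0x6f; word=0x3493ef00
[3+:5] chan=-7 & 0x1f = 0x19; word=0x3493efc8
[0+:3] seq=0 & 0x7 = 0x0; word=0x3493efc8
word = 0x3493efc8 → big-endian bytes:
  [0]=0x34  [1]=0x93  [2]=0xef  [3]=0xc8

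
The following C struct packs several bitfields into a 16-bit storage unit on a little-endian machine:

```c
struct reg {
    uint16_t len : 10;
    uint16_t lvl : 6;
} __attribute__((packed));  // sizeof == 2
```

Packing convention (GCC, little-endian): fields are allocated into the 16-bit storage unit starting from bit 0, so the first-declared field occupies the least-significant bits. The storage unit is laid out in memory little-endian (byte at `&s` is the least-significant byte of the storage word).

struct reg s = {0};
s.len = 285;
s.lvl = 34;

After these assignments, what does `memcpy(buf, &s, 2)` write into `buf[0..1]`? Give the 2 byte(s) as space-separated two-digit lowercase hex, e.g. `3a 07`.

1d 89

[0+:10] len=285 & 0x3ff = 0x11d; word=0x011d
[10+:6] lvl=34 & 0x3f = 0x22; word=0x891d
word = 0x891d → little-endian bytes:
  [0]=0x1d  [1]=0x89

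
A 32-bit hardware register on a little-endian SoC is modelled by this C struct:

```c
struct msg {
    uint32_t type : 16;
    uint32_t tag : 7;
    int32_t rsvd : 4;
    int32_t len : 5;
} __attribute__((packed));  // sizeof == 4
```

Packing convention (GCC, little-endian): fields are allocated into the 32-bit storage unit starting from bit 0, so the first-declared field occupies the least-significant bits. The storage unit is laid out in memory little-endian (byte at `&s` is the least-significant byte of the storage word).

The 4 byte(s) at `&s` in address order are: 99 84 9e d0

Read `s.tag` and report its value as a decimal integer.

[0]=0x99 [1]=0x84 [2]=0x9e [3]=0xd0 (little-endian) → word 0xd09e8499
type [0+:16] = (word>>0) & 0xffff = 33945
tag [16+:7] = (word>>16) & 0x7f = 30  ←
rsvd [23+:4] = (word>>23) & 0xf = 1
len [27+:5] = (word>>27) & 0x1f = 26

30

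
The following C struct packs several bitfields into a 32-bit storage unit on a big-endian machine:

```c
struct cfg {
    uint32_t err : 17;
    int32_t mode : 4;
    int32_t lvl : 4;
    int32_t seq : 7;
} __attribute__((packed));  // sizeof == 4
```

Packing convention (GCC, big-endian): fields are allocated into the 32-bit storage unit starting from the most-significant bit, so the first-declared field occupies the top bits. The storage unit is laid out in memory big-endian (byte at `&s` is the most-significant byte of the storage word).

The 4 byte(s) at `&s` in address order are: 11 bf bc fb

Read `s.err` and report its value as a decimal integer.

9087

[0]=0x11 [1]=0xbf [2]=0xbc [3]=0xfb (big-endian) → word 0x11bfbcfb
err:17 @ bit 15 → (0x11bfbcfb>>15)&0x1ffff = 0x237f  ←
mode:4 @ bit 11 → (0x11bfbcfb>>11)&0xf = 0x7
lvl:4 @ bit 7 → (0x11bfbcfb>>7)&0xf = 0x9
seq:7 @ bit 0 → (0x11bfbcfb>>0)&0x7f = 0x7b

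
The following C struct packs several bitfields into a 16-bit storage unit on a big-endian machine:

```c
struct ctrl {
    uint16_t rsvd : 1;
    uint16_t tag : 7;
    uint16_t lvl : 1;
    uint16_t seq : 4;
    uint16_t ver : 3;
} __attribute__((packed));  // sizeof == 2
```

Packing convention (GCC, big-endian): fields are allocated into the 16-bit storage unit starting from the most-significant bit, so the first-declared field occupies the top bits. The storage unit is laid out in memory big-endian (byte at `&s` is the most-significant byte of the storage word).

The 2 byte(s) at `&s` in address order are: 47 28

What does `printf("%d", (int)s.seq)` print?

5

[0]=0x47 [1]=0x28 (big-endian) → word 0x4728
rsvd [15+:1] = (word>>15) & 0x1 = 0
tag [8+:7] = (word>>8) & 0x7f = 71
lvl [7+:1] = (word>>7) & 0x1 = 0
seq [3+:4] = (word>>3) & 0xf = 5  ←
ver [0+:3] = (word>>0) & 0x7 = 0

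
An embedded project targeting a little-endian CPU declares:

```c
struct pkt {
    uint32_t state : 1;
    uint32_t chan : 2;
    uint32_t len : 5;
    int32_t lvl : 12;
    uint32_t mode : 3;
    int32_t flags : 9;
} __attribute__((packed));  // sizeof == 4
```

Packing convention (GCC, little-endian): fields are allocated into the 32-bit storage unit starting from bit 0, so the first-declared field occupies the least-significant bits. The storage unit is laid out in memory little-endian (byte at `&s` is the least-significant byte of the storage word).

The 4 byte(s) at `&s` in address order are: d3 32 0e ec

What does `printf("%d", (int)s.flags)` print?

-40

[0]=0xd3 [1]=0x32 [2]=0x0e [3]=0xec (little-endian) → word 0xec0e32d3
state [0+:1] = (word>>0) & 0x1 = 1
chan [1+:2] = (word>>1) & 0x3 = 1
len [3+:5] = (word>>3) & 0x1f = 26
lvl [8+:12] = (word>>8) & 0xfff = 3634
mode [20+:3] = (word>>20) & 0x7 = 0
flags [23+:9] = (word>>23) & 0x1ff = 472  ←
flags signed 9b, MSB=1: 472 - 512 = -40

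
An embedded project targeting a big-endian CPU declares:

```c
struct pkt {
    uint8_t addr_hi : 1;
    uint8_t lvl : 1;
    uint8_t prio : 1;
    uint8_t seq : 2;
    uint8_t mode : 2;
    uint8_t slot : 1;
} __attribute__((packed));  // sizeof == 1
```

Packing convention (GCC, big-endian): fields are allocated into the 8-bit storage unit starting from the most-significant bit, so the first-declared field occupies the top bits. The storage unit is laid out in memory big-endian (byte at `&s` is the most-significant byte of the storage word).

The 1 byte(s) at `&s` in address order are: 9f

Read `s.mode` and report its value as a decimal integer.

3

[0]=0x9f (big-endian) → word 0x9f
addr_hi:1 @ bit 7 → (0x9f>>7)&0x1 = 0x1
lvl:1 @ bit 6 → (0x9f>>6)&0x1 = 0x0
prio:1 @ bit 5 → (0x9f>>5)&0x1 = 0x0
seq:2 @ bit 3 → (0x9f>>3)&0x3 = 0x3
mode:2 @ bit 1 → (0x9f>>1)&0x3 = 0x3  ←
slot:1 @ bit 0 → (0x9f>>0)&0x1 = 0x1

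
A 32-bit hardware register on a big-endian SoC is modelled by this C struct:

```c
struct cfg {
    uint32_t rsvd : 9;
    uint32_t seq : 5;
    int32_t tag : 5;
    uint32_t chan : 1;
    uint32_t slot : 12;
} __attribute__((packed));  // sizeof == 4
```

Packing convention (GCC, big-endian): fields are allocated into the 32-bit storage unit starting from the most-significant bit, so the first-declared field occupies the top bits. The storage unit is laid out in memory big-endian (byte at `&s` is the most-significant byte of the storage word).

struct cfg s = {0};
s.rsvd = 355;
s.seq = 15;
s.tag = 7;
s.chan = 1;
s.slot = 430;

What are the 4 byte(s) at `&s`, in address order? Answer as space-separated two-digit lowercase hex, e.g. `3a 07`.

b1 bc f1 ae

rsvd:9 = 355 → 0x163 << 23 → word 0xb1800000
seq:5 = 15 → 0xf << 18 → word 0xb1bc0000
tag:5 = 7 → 0x7 << 13 → word 0xb1bce000
chan:1 = 1 → 0x1 << 12 → word 0xb1bcf000
slot:12 = 430 → 0x1ae << 0 → word 0xb1bcf1ae
word = 0xb1bcf1ae → big-endian bytes:
  [0]=0xb1  [1]=0xbc  [2]=0xf1  [3]=0xae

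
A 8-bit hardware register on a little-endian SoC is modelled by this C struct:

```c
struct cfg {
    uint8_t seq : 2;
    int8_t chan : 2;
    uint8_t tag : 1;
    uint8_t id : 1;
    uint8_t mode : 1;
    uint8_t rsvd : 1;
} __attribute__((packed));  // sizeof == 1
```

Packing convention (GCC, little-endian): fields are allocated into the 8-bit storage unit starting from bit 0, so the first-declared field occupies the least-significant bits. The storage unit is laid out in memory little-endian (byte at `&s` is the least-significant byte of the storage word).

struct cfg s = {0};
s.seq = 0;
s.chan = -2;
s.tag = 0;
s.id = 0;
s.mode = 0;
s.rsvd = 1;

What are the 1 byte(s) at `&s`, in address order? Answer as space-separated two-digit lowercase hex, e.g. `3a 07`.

88

seq (2b) val=0 bits=0x0 at bit 0: 0x00
chan (2b) val=-2 bits=0x2 at bit 2: 0x08
tag (1b) val=0 bits=0x0 at bit 4: 0x08
id (1b) val=0 bits=0x0 at bit 5: 0x08
mode (1b) val=0 bits=0x0 at bit 6: 0x08
rsvd (1b) val=1 bits=0x1 at bit 7: 0x88
word = 0x88 → little-endian bytes:
  [0]=0x88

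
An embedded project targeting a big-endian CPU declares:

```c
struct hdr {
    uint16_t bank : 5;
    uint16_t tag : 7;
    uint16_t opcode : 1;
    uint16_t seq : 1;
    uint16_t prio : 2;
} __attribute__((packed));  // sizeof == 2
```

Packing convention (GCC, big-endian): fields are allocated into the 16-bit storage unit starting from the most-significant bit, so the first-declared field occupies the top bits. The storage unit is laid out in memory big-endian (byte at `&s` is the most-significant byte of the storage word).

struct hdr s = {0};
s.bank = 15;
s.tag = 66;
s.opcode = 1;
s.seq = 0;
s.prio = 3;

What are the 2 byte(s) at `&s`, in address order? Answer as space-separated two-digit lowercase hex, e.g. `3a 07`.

bank (5b) val=15 bits=0xf at bit 11: 0x7800
tag (7b) val=66 bits=0x42 at bit 4: 0x7c20
opcode (1b) val=1 bits=0x1 at bit 3: 0x7c28
seq (1b) val=0 bits=0x0 at bit 2: 0x7c28
prio (2b) val=3 bits=0x3 at bit 0: 0x7c2b
word = 0x7c2b → big-endian bytes:
  [0]=0x7c  [1]=0x2b

7c 2b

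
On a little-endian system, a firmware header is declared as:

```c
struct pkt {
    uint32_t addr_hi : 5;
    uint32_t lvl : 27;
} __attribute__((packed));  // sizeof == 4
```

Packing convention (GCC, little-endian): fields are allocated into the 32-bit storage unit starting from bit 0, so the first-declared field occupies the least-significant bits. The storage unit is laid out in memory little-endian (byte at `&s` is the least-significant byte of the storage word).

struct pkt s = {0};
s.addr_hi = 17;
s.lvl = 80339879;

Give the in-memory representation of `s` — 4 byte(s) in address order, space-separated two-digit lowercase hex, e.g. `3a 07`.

[0+:5] addr_hi=17 & 0x1f = 0x11; word=0x00000011
[5+:27] lvl=80339879 & 0x7ffffff = 0x4c9e3a7; word=0x993c74f1
word = 0x993c74f1 → little-endian bytes:
  [0]=0xf1  [1]=0x74  [2]=0x3c  [3]=0x99

f1 74 3c 99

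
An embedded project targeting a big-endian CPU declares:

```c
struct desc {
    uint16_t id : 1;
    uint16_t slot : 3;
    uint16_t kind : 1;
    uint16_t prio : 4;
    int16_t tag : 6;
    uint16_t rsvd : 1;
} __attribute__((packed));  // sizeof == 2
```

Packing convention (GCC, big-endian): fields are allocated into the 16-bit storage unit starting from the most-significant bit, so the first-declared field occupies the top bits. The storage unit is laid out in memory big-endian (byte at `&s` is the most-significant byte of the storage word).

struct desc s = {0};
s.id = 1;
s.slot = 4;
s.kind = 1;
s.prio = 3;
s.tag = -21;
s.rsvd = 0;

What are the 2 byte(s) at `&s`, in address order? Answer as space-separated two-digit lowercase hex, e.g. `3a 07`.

c9 d6

[15+:1] id=1 & 0x1 = 0x1; word=0x8000
[12+:3] slot=4 & 0x7 = 0x4; word=0xc000
[11+:1] kind=1 & 0x1 = 0x1; word=0xc800
[7+:4] prio=3 & 0xf = 0x3; word=0xc980
[1+:6] tag=-21 & 0x3f = 0x2b; word=0xc9d6
[0+:1] rsvd=0 & 0x1 = 0x0; word=0xc9d6
word = 0xc9d6 → big-endian bytes:
  [0]=0xc9  [1]=0xd6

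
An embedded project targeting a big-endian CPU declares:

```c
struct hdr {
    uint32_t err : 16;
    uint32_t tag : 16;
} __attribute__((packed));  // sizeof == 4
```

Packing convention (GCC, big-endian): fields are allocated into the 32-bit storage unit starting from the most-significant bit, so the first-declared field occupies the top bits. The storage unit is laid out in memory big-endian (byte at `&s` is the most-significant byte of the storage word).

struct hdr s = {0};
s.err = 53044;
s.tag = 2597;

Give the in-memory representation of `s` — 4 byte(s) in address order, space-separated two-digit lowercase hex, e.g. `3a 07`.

err:16 = 53044 → 0xcf34 << 16 → word 0xcf340000
tag:16 = 2597 → 0xa25 << 0 → word 0xcf340a25
word = 0xcf340a25 → big-endian bytes:
  [0]=0xcf  [1]=0x34  [2]=0x0a  [3]=0x25

cf 34 0a 25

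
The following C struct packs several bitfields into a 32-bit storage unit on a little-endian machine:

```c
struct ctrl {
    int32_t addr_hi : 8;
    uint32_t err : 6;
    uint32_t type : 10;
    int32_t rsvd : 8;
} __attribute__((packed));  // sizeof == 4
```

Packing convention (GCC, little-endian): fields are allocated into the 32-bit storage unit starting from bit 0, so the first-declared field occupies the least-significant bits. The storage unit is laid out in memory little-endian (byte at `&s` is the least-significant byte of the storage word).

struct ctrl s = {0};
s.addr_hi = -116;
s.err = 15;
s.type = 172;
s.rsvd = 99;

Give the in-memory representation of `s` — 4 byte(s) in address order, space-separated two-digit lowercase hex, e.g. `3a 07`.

addr_hi (8b) val=-116 bits=0x8c at bit 0: 0x0000008c
err (6b) val=15 bits=0xf at bit 8: 0x00000f8c
type (10b) val=172 bits=0xac at bit 14: 0x002b0f8c
rsvd (8b) val=99 bits=0x63 at bit 24: 0x632b0f8c
word = 0x632b0f8c → little-endian bytes:
  [0]=0x8c  [1]=0x0f  [2]=0x2b  [3]=0x63

8c 0f 2b 63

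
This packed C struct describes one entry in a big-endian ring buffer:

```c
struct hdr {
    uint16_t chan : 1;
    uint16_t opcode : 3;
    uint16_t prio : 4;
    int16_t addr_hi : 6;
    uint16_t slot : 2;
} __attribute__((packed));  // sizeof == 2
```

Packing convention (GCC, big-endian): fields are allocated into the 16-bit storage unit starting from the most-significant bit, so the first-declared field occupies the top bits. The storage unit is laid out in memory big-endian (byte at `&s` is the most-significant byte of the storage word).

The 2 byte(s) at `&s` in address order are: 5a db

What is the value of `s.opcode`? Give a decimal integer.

[0]=0x5a [1]=0xdb (big-endian) → word 0x5adb
chan:1 @ bit 15 → (0x5adb>>15)&0x1 = 0x0
opcode:3 @ bit 12 → (0x5adb>>12)&0x7 = 0x5  ←
prio:4 @ bit 8 → (0x5adb>>8)&0xf = 0xa
addr_hi:6 @ bit 2 → (0x5adb>>2)&0x3f = 0x36
slot:2 @ bit 0 → (0x5adb>>0)&0x3 = 0x3

5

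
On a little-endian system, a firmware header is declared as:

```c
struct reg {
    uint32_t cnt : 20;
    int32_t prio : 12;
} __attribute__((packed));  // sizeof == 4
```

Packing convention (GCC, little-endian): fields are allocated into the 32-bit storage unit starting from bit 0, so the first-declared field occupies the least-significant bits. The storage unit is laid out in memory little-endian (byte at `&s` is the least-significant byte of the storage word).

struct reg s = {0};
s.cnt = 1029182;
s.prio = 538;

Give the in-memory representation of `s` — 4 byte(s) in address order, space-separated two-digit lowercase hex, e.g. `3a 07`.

cnt:20 = 1029182 → 0xfb43e << 0 → word 0x000fb43e
prio:12 = 538 → 0x21a << 20 → word 0x21afb43e
word = 0x21afb43e → little-endian bytes:
  [0]=0x3e  [1]=0xb4  [2]=0xaf  [3]=0x21

3e b4 af 21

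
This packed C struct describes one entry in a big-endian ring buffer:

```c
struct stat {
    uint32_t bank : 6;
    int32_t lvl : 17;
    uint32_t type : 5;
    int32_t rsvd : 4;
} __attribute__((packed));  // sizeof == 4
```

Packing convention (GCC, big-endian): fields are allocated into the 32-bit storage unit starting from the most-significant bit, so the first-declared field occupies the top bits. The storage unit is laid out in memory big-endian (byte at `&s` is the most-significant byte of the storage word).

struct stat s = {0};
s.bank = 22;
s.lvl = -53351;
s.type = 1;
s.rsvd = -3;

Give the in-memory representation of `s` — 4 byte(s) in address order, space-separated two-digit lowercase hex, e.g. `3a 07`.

5a 5f 32 1d

bank:6 = 22 → 0x16 << 26 → word 0x58000000
lvl:17 = -53351 → 0x12f99 << 9 → word 0x5a5f3200
type:5 = 1 → 0x1 << 4 → word 0x5a5f3210
rsvd:4 = -3 → 0xd << 0 → word 0x5a5f321d
word = 0x5a5f321d → big-endian bytes:
  [0]=0x5a  [1]=0x5f  [2]=0x32  [3]=0x1d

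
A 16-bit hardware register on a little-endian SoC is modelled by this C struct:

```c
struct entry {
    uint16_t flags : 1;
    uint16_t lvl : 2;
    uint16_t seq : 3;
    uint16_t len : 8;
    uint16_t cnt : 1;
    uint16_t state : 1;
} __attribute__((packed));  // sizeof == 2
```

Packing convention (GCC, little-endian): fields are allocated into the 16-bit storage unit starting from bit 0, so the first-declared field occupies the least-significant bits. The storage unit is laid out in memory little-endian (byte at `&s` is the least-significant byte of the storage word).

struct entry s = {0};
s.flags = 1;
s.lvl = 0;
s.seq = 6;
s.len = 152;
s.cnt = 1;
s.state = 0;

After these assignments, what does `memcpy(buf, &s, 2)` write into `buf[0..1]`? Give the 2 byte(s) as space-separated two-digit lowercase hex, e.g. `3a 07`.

31 66

[0+:1] flags=1 & 0x1 = 0x1; word=0x0001
[1+:2] lvl=0 & 0x3 = 0x0; word=0x0001
[3+:3] seq=6 & 0x7 = 0x6; word=0x0031
[6+:8] len=152 & 0xff = 0x98; word=0x2631
[14+:1] cnt=1 & 0x1 = 0x1; word=0x6631
[15+:1] state=0 & 0x1 = 0x0; word=0x6631
word = 0x6631 → little-endian bytes:
  [0]=0x31  [1]=0x66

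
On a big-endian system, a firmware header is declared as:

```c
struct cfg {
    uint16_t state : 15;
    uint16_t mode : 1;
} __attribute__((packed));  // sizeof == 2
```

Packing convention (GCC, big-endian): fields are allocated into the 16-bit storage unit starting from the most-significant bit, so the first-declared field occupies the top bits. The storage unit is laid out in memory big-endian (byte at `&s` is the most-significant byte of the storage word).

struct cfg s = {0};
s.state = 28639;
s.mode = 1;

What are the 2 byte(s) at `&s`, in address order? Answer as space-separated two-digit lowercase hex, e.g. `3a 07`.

[1+:15] state=28639 & 0x7fff = 0x6fdf; word=0xdfbe
[0+:1] mode=1 & 0x1 = 0x1; word=0xdfbf
word = 0xdfbf → big-endian bytes:
  [0]=0xdf  [1]=0xbf

df bf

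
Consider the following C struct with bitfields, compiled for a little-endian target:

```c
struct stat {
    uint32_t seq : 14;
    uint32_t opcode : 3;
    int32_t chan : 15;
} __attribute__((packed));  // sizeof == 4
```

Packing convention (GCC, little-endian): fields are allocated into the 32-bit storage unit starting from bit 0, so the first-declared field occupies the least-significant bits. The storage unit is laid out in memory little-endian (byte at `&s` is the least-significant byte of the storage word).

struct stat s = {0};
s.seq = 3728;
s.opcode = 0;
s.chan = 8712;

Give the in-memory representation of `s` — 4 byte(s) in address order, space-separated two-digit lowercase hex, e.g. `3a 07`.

seq (14b) val=3728 bits=0xe90 at bit 0: 0x00000e90
opcode (3b) val=0 bits=0x0 at bit 14: 0x00000e90
chan (15b) val=8712 bits=0x2208 at bit 17: 0x44100e90
word = 0x44100e90 → little-endian bytes:
  [0]=0x90  [1]=0x0e  [2]=0x10  [3]=0x44

90 0e 10 44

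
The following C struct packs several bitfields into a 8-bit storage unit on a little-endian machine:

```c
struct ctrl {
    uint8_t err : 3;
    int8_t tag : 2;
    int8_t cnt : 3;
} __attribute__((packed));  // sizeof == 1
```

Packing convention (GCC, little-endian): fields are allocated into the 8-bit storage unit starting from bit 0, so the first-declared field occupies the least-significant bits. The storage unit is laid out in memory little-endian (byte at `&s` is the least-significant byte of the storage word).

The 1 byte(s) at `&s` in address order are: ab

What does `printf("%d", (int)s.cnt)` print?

-3

[0]=0xab (little-endian) → word 0xab
err [0+:3] = (word>>0) & 0x7 = 3
tag [3+:2] = (word>>3) & 0x3 = 1
cnt [5+:3] = (word>>5) & 0x7 = 5  ←
cnt signed 3b, MSB=1: 5 - 8 = -3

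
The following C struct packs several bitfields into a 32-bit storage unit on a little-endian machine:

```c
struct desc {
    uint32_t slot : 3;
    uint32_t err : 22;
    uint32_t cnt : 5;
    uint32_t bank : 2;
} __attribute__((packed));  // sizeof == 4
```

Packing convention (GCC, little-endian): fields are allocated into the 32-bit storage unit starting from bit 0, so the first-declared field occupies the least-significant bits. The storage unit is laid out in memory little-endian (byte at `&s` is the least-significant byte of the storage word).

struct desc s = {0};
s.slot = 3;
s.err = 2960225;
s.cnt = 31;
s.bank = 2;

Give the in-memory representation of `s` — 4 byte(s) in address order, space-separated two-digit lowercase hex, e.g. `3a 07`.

slot (3b) val=3 bits=0x3 at bit 0: 0x00000003
err (22b) val=2960225 bits=0x2d2b61 at bit 3: 0x01695b0b
cnt (5b) val=31 bits=0x1f at bit 25: 0x3f695b0b
bank (2b) val=2 bits=0x2 at bit 30: 0xbf695b0b
word = 0xbf695b0b → little-endian bytes:
  [0]=0x0b  [1]=0x5b  [2]=0x69  [3]=0xbf

0b 5b 69 bf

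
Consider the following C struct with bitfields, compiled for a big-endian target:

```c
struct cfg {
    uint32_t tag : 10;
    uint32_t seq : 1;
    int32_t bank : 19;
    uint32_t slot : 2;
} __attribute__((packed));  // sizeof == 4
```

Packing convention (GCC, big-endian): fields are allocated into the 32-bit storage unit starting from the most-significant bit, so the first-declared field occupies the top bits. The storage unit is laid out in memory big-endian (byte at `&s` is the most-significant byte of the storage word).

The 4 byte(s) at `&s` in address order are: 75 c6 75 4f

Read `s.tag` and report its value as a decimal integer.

471

[0]=0x75 [1]=0xc6 [2]=0x75 [3]=0x4f (big-endian) → word 0x75c6754f
tag:10 @ bit 22 → (0x75c6754f>>22)&0x3ff = 0x1d7  ←
seq:1 @ bit 21 → (0x75c6754f>>21)&0x1 = 0x0
bank:19 @ bit 2 → (0x75c6754f>>2)&0x7ffff = 0x19d53
slot:2 @ bit 0 → (0x75c6754f>>0)&0x3 = 0x3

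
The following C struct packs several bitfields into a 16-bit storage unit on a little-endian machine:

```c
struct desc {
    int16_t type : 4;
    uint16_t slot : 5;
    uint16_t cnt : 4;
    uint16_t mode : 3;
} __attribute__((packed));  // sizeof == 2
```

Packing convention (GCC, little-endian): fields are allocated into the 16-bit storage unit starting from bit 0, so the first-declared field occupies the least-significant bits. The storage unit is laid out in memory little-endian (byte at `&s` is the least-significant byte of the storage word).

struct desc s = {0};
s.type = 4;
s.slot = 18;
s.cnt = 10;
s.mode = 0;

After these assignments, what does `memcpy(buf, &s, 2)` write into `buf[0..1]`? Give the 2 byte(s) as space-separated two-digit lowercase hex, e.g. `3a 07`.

24 15

type (4b) val=4 bits=0x4 at bit 0: 0x0004
slot (5b) val=18 bits=0x12 at bit 4: 0x0124
cnt (4b) val=10 bits=0xa at bit 9: 0x1524
mode (3b) val=0 bits=0x0 at bit 13: 0x1524
word = 0x1524 → little-endian bytes:
  [0]=0x24  [1]=0x15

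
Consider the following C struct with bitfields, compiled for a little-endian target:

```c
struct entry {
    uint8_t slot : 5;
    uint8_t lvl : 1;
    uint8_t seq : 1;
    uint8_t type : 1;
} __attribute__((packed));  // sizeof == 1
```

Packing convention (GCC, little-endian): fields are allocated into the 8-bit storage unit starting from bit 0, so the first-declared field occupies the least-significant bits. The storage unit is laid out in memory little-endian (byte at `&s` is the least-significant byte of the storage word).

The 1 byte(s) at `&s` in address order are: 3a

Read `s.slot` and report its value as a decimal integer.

[0]=0x3a (little-endian) → word 0x3a
slot [0+:5] = (word>>0) & 0x1f = 26  ←
lvl [5+:1] = (word>>5) & 0x1 = 1
seq [6+:1] = (word>>6) & 0x1 = 0
type [7+:1] = (word>>7) & 0x1 = 0

26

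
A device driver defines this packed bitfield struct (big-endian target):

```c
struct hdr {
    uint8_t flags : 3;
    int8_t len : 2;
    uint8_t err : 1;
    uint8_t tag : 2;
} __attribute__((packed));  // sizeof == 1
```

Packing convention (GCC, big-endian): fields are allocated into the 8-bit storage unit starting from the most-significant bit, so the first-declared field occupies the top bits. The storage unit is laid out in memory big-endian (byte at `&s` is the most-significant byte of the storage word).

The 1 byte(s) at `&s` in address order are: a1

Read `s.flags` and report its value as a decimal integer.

[0]=0xa1 (big-endian) → word 0xa1
flags:3 @ bit 5 → (0xa1>>5)&0x7 = 0x5  ←
len:2 @ bit 3 → (0xa1>>3)&0x3 = 0x0
err:1 @ bit 2 → (0xa1>>2)&0x1 = 0x0
tag:2 @ bit 0 → (0xa1>>0)&0x3 = 0x1

5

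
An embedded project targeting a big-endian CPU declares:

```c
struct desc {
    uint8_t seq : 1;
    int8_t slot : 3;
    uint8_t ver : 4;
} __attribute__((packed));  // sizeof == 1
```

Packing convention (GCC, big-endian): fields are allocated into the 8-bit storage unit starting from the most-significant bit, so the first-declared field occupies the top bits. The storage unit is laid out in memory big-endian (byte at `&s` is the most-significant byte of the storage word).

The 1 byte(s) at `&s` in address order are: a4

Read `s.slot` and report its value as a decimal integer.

[0]=0xa4 (big-endian) → word 0xa4
seq:1 @ bit 7 → (0xa4>>7)&0x1 = 0x1
slot:3 @ bit 4 → (0xa4>>4)&0x7 = 0x2  ←
ver:4 @ bit 0 → (0xa4>>0)&0xf = 0x4
slot signed 3b, MSB=0: value = 2

2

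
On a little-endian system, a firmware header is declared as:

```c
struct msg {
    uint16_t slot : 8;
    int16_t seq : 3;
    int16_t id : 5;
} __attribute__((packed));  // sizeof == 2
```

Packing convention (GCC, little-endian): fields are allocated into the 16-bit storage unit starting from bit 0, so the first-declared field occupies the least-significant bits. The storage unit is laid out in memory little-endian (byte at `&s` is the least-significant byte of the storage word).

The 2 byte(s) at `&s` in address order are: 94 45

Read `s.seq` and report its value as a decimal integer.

-3

[0]=0x94 [1]=0x45 (little-endian) → word 0x4594
slot [0+:8] = (word>>0) & 0xff = 148
seq [8+:3] = (word>>8) & 0x7 = 5  ←
id [11+:5] = (word>>11) & 0x1f = 8
seq signed 3b, MSB=1: 5 - 8 = -3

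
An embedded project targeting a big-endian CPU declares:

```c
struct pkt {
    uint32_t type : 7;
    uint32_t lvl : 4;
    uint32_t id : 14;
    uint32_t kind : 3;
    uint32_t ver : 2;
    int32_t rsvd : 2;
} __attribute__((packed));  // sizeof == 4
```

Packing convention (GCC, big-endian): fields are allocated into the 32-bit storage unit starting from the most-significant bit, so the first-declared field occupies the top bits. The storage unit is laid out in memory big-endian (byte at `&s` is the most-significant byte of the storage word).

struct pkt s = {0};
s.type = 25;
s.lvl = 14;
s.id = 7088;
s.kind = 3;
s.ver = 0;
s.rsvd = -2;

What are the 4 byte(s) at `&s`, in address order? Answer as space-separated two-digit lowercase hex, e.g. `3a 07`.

[25+:7] type=25 & 0x7f = 0x19; word=0x32000000
[21+:4] lvl=14 & 0xf = 0xe; word=0x33c00000
[7+:14] id=7088 & 0x3fff = 0x1bb0; word=0x33cdd800
[4+:3] kind=3 & 0x7 = 0x3; word=0x33cdd830
[2+:2] ver=0 & 0x3 = 0x0; word=0x33cdd830
[0+:2] rsvd=-2 & 0x3 = 0x2; word=0x33cdd832
word = 0x33cdd832 → big-endian bytes:
  [0]=0x33  [1]=0xcd  [2]=0xd8  [3]=0x32

33 cd d8 32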